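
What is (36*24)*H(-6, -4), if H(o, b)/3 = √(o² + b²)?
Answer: 5184*√13 ≈ 18691.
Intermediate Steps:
H(o, b) = 3*√(b² + o²) (H(o, b) = 3*√(o² + b²) = 3*√(b² + o²))
(36*24)*H(-6, -4) = (36*24)*(3*√((-4)² + (-6)²)) = 864*(3*√(16 + 36)) = 864*(3*√52) = 864*(3*(2*√13)) = 864*(6*√13) = 5184*√13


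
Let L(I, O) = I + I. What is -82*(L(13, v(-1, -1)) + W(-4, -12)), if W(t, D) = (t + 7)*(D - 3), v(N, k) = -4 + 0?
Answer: 1558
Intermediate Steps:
v(N, k) = -4
W(t, D) = (-3 + D)*(7 + t) (W(t, D) = (7 + t)*(-3 + D) = (-3 + D)*(7 + t))
L(I, O) = 2*I
-82*(L(13, v(-1, -1)) + W(-4, -12)) = -82*(2*13 + (-21 - 3*(-4) + 7*(-12) - 12*(-4))) = -82*(26 + (-21 + 12 - 84 + 48)) = -82*(26 - 45) = -82*(-19) = 1558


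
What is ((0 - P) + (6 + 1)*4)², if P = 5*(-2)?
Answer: 1444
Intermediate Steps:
P = -10
((0 - P) + (6 + 1)*4)² = ((0 - 1*(-10)) + (6 + 1)*4)² = ((0 + 10) + 7*4)² = (10 + 28)² = 38² = 1444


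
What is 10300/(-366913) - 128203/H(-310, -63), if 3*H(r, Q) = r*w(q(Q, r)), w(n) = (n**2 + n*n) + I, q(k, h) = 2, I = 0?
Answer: 141092498017/909944240 ≈ 155.06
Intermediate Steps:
w(n) = 2*n**2 (w(n) = (n**2 + n*n) + 0 = (n**2 + n**2) + 0 = 2*n**2 + 0 = 2*n**2)
H(r, Q) = 8*r/3 (H(r, Q) = (r*(2*2**2))/3 = (r*(2*4))/3 = (r*8)/3 = (8*r)/3 = 8*r/3)
10300/(-366913) - 128203/H(-310, -63) = 10300/(-366913) - 128203/((8/3)*(-310)) = 10300*(-1/366913) - 128203/(-2480/3) = -10300/366913 - 128203*(-3/2480) = -10300/366913 + 384609/2480 = 141092498017/909944240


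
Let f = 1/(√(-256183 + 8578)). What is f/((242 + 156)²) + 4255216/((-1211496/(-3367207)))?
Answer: 1791024137714/151437 - I*√247605/39221622420 ≈ 1.1827e+7 - 1.2687e-8*I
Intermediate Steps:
f = -I*√247605/247605 (f = 1/(√(-247605)) = 1/(I*√247605) = -I*√247605/247605 ≈ -0.0020096*I)
f/((242 + 156)²) + 4255216/((-1211496/(-3367207))) = (-I*√247605/247605)/((242 + 156)²) + 4255216/((-1211496/(-3367207))) = (-I*√247605/247605)/(398²) + 4255216/((-1211496*(-1/3367207))) = -I*√247605/247605/158404 + 4255216/(1211496/3367207) = -I*√247605/247605*(1/158404) + 4255216*(3367207/1211496) = -I*√247605/39221622420 + 1791024137714/151437 = 1791024137714/151437 - I*√247605/39221622420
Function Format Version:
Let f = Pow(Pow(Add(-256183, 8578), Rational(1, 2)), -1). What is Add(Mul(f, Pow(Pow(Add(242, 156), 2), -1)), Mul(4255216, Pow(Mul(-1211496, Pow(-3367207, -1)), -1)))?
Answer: Add(Rational(1791024137714, 151437), Mul(Rational(-1, 39221622420), I, Pow(247605, Rational(1, 2)))) ≈ Add(1.1827e+7, Mul(-1.2687e-8, I))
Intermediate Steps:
f = Mul(Rational(-1, 247605), I, Pow(247605, Rational(1, 2))) (f = Pow(Pow(-247605, Rational(1, 2)), -1) = Pow(Mul(I, Pow(247605, Rational(1, 2))), -1) = Mul(Rational(-1, 247605), I, Pow(247605, Rational(1, 2))) ≈ Mul(-0.0020096, I))
Add(Mul(f, Pow(Pow(Add(242, 156), 2), -1)), Mul(4255216, Pow(Mul(-1211496, Pow(-3367207, -1)), -1))) = Add(Mul(Mul(Rational(-1, 247605), I, Pow(247605, Rational(1, 2))), Pow(Pow(Add(242, 156), 2), -1)), Mul(4255216, Pow(Mul(-1211496, Pow(-3367207, -1)), -1))) = Add(Mul(Mul(Rational(-1, 247605), I, Pow(247605, Rational(1, 2))), Pow(Pow(398, 2), -1)), Mul(4255216, Pow(Mul(-1211496, Rational(-1, 3367207)), -1))) = Add(Mul(Mul(Rational(-1, 247605), I, Pow(247605, Rational(1, 2))), Pow(158404, -1)), Mul(4255216, Pow(Rational(1211496, 3367207), -1))) = Add(Mul(Mul(Rational(-1, 247605), I, Pow(247605, Rational(1, 2))), Rational(1, 158404)), Mul(4255216, Rational(3367207, 1211496))) = Add(Mul(Rational(-1, 39221622420), I, Pow(247605, Rational(1, 2))), Rational(1791024137714, 151437)) = Add(Rational(1791024137714, 151437), Mul(Rational(-1, 39221622420), I, Pow(247605, Rational(1, 2))))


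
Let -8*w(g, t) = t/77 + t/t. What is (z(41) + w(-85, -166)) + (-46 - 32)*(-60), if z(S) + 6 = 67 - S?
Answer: 2895289/616 ≈ 4700.1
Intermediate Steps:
z(S) = 61 - S (z(S) = -6 + (67 - S) = 61 - S)
w(g, t) = -⅛ - t/616 (w(g, t) = -(t/77 + t/t)/8 = -(t*(1/77) + 1)/8 = -(t/77 + 1)/8 = -(1 + t/77)/8 = -⅛ - t/616)
(z(41) + w(-85, -166)) + (-46 - 32)*(-60) = ((61 - 1*41) + (-⅛ - 1/616*(-166))) + (-46 - 32)*(-60) = ((61 - 41) + (-⅛ + 83/308)) - 78*(-60) = (20 + 89/616) + 4680 = 12409/616 + 4680 = 2895289/616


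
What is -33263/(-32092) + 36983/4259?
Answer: 1328525553/136679828 ≈ 9.7200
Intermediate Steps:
-33263/(-32092) + 36983/4259 = -33263*(-1/32092) + 36983*(1/4259) = 33263/32092 + 36983/4259 = 1328525553/136679828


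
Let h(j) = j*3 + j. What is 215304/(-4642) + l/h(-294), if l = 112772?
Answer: -97085641/682374 ≈ -142.28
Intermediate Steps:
h(j) = 4*j (h(j) = 3*j + j = 4*j)
215304/(-4642) + l/h(-294) = 215304/(-4642) + 112772/((4*(-294))) = 215304*(-1/4642) + 112772/(-1176) = -107652/2321 + 112772*(-1/1176) = -107652/2321 - 28193/294 = -97085641/682374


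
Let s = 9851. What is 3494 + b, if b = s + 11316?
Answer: 24661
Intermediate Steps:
b = 21167 (b = 9851 + 11316 = 21167)
3494 + b = 3494 + 21167 = 24661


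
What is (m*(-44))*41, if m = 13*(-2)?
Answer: 46904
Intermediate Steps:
m = -26
(m*(-44))*41 = -26*(-44)*41 = 1144*41 = 46904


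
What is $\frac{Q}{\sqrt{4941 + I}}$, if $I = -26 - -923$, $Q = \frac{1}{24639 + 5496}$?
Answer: $\frac{\sqrt{5838}}{175928130} \approx 4.3431 \cdot 10^{-7}$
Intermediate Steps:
$Q = \frac{1}{30135} \approx 3.3184 \cdot 10^{-5}$
$I = 897$ ($I = -26 + 923 = 897$)
$\frac{Q}{\sqrt{4941 + I}} = \frac{1}{30135 \sqrt{4941 + 897}} = \frac{1}{30135 \sqrt{5838}} = \frac{\frac{1}{5838} \sqrt{5838}}{30135} = \frac{\sqrt{5838}}{175928130}$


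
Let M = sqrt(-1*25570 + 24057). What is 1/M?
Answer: -I*sqrt(1513)/1513 ≈ -0.025709*I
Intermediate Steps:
M = I*sqrt(1513) (M = sqrt(-25570 + 24057) = sqrt(-1513) = I*sqrt(1513) ≈ 38.897*I)
1/M = 1/(I*sqrt(1513)) = -I*sqrt(1513)/1513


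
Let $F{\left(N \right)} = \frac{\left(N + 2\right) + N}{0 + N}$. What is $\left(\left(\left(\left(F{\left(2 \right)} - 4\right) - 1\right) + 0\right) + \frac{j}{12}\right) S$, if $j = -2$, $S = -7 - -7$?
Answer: $0$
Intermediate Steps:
$S = 0$ ($S = -7 + 7 = 0$)
$F{\left(N \right)} = \frac{2 + 2 N}{N}$ ($F{\left(N \right)} = \frac{\left(2 + N\right) + N}{N} = \frac{2 + 2 N}{N}$)
$\left(\left(\left(\left(F{\left(2 \right)} - 4\right) - 1\right) + 0\right) + \frac{j}{12}\right) S = \left(\left(\left(\left(\left(2 + \frac{2}{2}\right) - 4\right) - 1\right) + 0\right) - \frac{2}{12}\right) 0 = \left(\left(\left(\left(\left(2 + 2 \cdot \frac{1}{2}\right) - 4\right) - 1\right) + 0\right) - \frac{1}{6}\right) 0 = \left(\left(\left(\left(\left(2 + 1\right) - 4\right) - 1\right) + 0\right) - \frac{1}{6}\right) 0 = \left(\left(\left(\left(3 - 4\right) - 1\right) + 0\right) - \frac{1}{6}\right) 0 = \left(\left(\left(-1 - 1\right) + 0\right) - \frac{1}{6}\right) 0 = \left(\left(-2 + 0\right) - \frac{1}{6}\right) 0 = \left(-2 - \frac{1}{6}\right) 0 = \left(- \frac{13}{6}\right) 0 = 0$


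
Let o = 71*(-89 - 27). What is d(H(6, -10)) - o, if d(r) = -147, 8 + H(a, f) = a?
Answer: 8089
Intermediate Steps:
H(a, f) = -8 + a
o = -8236 (o = 71*(-116) = -8236)
d(H(6, -10)) - o = -147 - 1*(-8236) = -147 + 8236 = 8089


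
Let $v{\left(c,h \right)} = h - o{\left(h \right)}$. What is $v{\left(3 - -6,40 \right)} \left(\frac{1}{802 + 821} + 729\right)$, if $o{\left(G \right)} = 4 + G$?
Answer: $- \frac{4732672}{1623} \approx -2916.0$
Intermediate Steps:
$v{\left(c,h \right)} = -4$ ($v{\left(c,h \right)} = h - \left(4 + h\right) = -4$)
$v{\left(3 - -6,40 \right)} \left(\frac{1}{802 + 821} + 729\right) = - 4 \left(\frac{1}{802 + 821} + 729\right) = - 4 \left(\frac{1}{1623} + 729\right) = \left(-4\right) \frac{1183168}{1623} = - \frac{4732672}{1623}$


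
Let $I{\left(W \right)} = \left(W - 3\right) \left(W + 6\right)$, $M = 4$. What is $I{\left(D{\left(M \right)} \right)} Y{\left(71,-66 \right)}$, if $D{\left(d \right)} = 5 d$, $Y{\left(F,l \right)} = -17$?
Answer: $-7514$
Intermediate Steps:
$I{\left(W \right)} = \left(-3 + W\right) \left(6 + W\right)$
$I{\left(D{\left(M \right)} \right)} Y{\left(71,-66 \right)} = \left(-18 + \left(5 \cdot 4\right)^{2} + 3 \cdot 5 \cdot 4\right) \left(-17\right) = \left(-18 + 20^{2} + 3 \cdot 20\right) \left(-17\right) = \left(-18 + 400 + 60\right) \left(-17\right) = 442 \left(-17\right) = -7514$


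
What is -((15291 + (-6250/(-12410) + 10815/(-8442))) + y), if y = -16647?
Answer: 676871857/498882 ≈ 1356.8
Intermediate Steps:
-((15291 + (-6250/(-12410) + 10815/(-8442))) + y) = -((15291 + (-6250/(-12410) + 10815/(-8442))) - 16647) = -((15291 + (-6250*(-1/12410) + 10815*(-1/8442))) - 16647) = -((15291 + (625/1241 - 515/402)) - 16647) = -((15291 - 387865/498882) - 16647) = -(7628016797/498882 - 16647) = -1*(-676871857/498882) = 676871857/498882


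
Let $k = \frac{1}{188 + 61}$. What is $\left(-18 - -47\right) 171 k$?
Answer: $\frac{1653}{83} \approx 19.916$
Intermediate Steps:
$k = \frac{1}{249} \approx 0.0040161$
$\left(-18 - -47\right) 171 k = \left(-18 - -47\right) 171 \cdot \frac{1}{249} = \left(-18 + 47\right) 171 \cdot \frac{1}{249} = 29 \cdot 171 \cdot \frac{1}{249} = 4959 \cdot \frac{1}{249} = \frac{1653}{83}$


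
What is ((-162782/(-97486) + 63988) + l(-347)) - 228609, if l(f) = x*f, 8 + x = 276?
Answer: -12556944040/48743 ≈ -2.5762e+5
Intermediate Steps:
x = 268 (x = -8 + 276 = 268)
l(f) = 268*f
((-162782/(-97486) + 63988) + l(-347)) - 228609 = ((-162782/(-97486) + 63988) + 268*(-347)) - 228609 = ((-162782*(-1/97486) + 63988) - 92996) - 228609 = ((81391/48743 + 63988) - 92996) - 228609 = (3119048475/48743 - 92996) - 228609 = -1413855553/48743 - 228609 = -12556944040/48743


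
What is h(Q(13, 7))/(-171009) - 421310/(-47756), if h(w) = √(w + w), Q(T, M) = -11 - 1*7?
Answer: 210655/23878 - 2*I/57003 ≈ 8.8221 - 3.5086e-5*I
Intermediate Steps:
Q(T, M) = -18 (Q(T, M) = -11 - 7 = -18)
h(w) = √2*√w (h(w) = √(2*w) = √2*√w)
h(Q(13, 7))/(-171009) - 421310/(-47756) = (√2*√(-18))/(-171009) - 421310/(-47756) = (√2*(3*I*√2))*(-1/171009) - 421310*(-1/47756) = (6*I)*(-1/171009) + 210655/23878 = -2*I/57003 + 210655/23878 = 210655/23878 - 2*I/57003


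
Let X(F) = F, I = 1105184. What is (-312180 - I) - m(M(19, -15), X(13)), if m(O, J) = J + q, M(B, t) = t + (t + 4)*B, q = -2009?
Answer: -1415368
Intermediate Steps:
M(B, t) = t + B*(4 + t) (M(B, t) = t + (4 + t)*B = t + B*(4 + t))
m(O, J) = -2009 + J (m(O, J) = J - 2009 = -2009 + J)
(-312180 - I) - m(M(19, -15), X(13)) = (-312180 - 1*1105184) - (-2009 + 13) = (-312180 - 1105184) - 1*(-1996) = -1417364 + 1996 = -1415368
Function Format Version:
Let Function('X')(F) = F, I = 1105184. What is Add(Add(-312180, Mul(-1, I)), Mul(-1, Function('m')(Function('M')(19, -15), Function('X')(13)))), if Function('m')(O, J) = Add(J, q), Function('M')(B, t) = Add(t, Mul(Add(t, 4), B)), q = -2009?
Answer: -1415368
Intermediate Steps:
Function('M')(B, t) = Add(t, Mul(B, Add(4, t))) (Function('M')(B, t) = Add(t, Mul(Add(4, t), B)) = Add(t, Mul(B, Add(4, t))))
Function('m')(O, J) = Add(-2009, J) (Function('m')(O, J) = Add(J, -2009) = Add(-2009, J))
Add(Add(-312180, Mul(-1, I)), Mul(-1, Function('m')(Function('M')(19, -15), Function('X')(13)))) = Add(Add(-312180, Mul(-1, 1105184)), Mul(-1, Add(-2009, 13))) = Add(Add(-312180, -1105184), Mul(-1, -1996)) = Add(-1417364, 1996) = -1415368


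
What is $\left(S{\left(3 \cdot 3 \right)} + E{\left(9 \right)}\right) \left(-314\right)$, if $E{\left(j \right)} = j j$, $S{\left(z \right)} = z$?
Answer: $-28260$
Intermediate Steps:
$E{\left(j \right)} = j^{2}$
$\left(S{\left(3 \cdot 3 \right)} + E{\left(9 \right)}\right) \left(-314\right) = \left(3 \cdot 3 + 9^{2}\right) \left(-314\right) = \left(9 + 81\right) \left(-314\right) = 90 \left(-314\right) = -28260$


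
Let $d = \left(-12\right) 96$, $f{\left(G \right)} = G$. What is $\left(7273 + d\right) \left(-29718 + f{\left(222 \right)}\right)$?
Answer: $-180545016$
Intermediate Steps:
$d = -1152$
$\left(7273 + d\right) \left(-29718 + f{\left(222 \right)}\right) = \left(7273 - 1152\right) \left(-29718 + 222\right) = 6121 \left(-29496\right) = -180545016$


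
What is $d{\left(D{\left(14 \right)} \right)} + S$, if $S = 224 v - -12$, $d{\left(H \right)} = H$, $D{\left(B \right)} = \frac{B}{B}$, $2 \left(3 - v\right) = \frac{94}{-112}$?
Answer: $779$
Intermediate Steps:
$v = \frac{383}{112}$ ($v = 3 - \frac{94 \frac{1}{-112}}{2} = 3 - \frac{94 \left(- \frac{1}{112}\right)}{2} = 3 - - \frac{47}{112} = 3 + \frac{47}{112} = \frac{383}{112} \approx 3.4196$)
$D{\left(B \right)} = 1$
$S = 778$ ($S = 224 \cdot \frac{383}{112} - -12 = 766 + \left(-128 + 140\right) = 766 + 12 = 778$)
$d{\left(D{\left(14 \right)} \right)} + S = 1 + 778 = 779$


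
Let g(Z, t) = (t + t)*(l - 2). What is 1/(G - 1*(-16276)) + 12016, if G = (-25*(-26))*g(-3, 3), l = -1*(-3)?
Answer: 242434817/20176 ≈ 12016.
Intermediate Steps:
l = 3
g(Z, t) = 2*t (g(Z, t) = (t + t)*(3 - 2) = (2*t)*1 = 2*t)
G = 3900 (G = (-25*(-26))*(2*3) = 650*6 = 3900)
1/(G - 1*(-16276)) + 12016 = 1/(3900 - 1*(-16276)) + 12016 = 1/(3900 + 16276) + 12016 = 1/20176 + 12016 = 242434817/20176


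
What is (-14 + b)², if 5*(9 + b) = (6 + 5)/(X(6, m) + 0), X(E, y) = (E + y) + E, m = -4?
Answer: 826281/1600 ≈ 516.43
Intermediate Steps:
X(E, y) = y + 2*E
b = -349/40 (b = -9 + ((6 + 5)/((-4 + 2*6) + 0))/5 = -9 + (11/((-4 + 12) + 0))/5 = -9 + (11/(8 + 0))/5 = -9 + (11/8)/5 = -9 + (11*(⅛))/5 = -9 + (⅕)*(11/8) = -9 + 11/40 = -349/40 ≈ -8.7250)
(-14 + b)² = (-14 - 349/40)² = (-909/40)² = 826281/1600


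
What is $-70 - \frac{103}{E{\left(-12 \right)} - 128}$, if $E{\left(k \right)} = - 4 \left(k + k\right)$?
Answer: $- \frac{2137}{32} \approx -66.781$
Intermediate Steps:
$E{\left(k \right)} = - 8 k$ ($E{\left(k \right)} = - 4 \cdot 2 k = - 8 k$)
$-70 - \frac{103}{E{\left(-12 \right)} - 128} = -70 - \frac{103}{\left(-8\right) \left(-12\right) - 128} = -70 - \frac{103}{96 - 128} = -70 - \frac{103}{-32} = -70 - - \frac{103}{32} = -70 + \frac{103}{32} = - \frac{2137}{32}$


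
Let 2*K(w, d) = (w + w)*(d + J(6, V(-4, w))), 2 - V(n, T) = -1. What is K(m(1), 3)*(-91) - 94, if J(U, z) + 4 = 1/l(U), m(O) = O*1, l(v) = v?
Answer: -109/6 ≈ -18.167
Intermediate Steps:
m(O) = O
V(n, T) = 3 (V(n, T) = 2 - 1*(-1) = 2 + 1 = 3)
J(U, z) = -4 + 1/U
K(w, d) = w*(-23/6 + d) (K(w, d) = ((w + w)*(d + (-4 + 1/6)))/2 = ((2*w)*(d + (-4 + ⅙)))/2 = ((2*w)*(d - 23/6))/2 = ((2*w)*(-23/6 + d))/2 = (2*w*(-23/6 + d))/2 = w*(-23/6 + d))
K(m(1), 3)*(-91) - 94 = ((⅙)*1*(-23 + 6*3))*(-91) - 94 = ((⅙)*1*(-23 + 18))*(-91) - 94 = ((⅙)*1*(-5))*(-91) - 94 = -⅚*(-91) - 94 = 455/6 - 94 = -109/6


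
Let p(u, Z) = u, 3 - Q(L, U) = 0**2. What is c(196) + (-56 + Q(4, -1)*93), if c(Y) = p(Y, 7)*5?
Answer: 1203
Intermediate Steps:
Q(L, U) = 3 (Q(L, U) = 3 - 1*0**2 = 3 - 1*0 = 3 + 0 = 3)
c(Y) = 5*Y (c(Y) = Y*5 = 5*Y)
c(196) + (-56 + Q(4, -1)*93) = 5*196 + (-56 + 3*93) = 980 + (-56 + 279) = 980 + 223 = 1203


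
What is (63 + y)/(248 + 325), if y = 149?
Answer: 212/573 ≈ 0.36998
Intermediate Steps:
(63 + y)/(248 + 325) = (63 + 149)/(248 + 325) = 212/573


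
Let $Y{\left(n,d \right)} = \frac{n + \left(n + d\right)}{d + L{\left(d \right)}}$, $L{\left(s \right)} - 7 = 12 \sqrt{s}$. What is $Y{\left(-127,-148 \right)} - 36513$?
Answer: $- \frac{167113703}{4577} + \frac{1072 i \sqrt{37}}{4577} \approx -36512.0 + 1.4247 i$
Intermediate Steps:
$L{\left(s \right)} = 7 + 12 \sqrt{s}$
$Y{\left(n,d \right)} = \frac{d + 2 n}{7 + d + 12 \sqrt{d}}$ ($Y{\left(n,d \right)} = \frac{n + \left(n + d\right)}{d + \left(7 + 12 \sqrt{d}\right)} = \frac{n + \left(d + n\right)}{7 + d + 12 \sqrt{d}} = \frac{d + 2 n}{7 + d + 12 \sqrt{d}}$)
$Y{\left(-127,-148 \right)} - 36513 = \frac{-148 + 2 \left(-127\right)}{7 - 148 + 12 \sqrt{-148}} - 36513 = \frac{-148 - 254}{7 - 148 + 12 \cdot 2 i \sqrt{37}} - 36513 = \frac{1}{7 - 148 + 24 i \sqrt{37}} \left(-402\right) - 36513 = \frac{1}{-141 + 24 i \sqrt{37}} \left(-402\right) - 36513 = - \frac{402}{-141 + 24 i \sqrt{37}} - 36513 = -36513 - \frac{402}{-141 + 24 i \sqrt{37}}$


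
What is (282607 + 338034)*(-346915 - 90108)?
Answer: -271234391743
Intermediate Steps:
(282607 + 338034)*(-346915 - 90108) = 620641*(-437023) = -271234391743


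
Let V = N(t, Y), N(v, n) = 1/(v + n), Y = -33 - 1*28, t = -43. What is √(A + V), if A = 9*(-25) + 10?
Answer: I*√581386/52 ≈ 14.663*I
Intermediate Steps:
Y = -61 (Y = -33 - 28 = -61)
N(v, n) = 1/(n + v)
V = -1/104 (V = 1/(-61 - 43) = 1/(-104) = -1/104 ≈ -0.0096154)
A = -215 (A = -225 + 10 = -215)
√(A + V) = √(-215 - 1/104) = √(-22361/104) = I*√581386/52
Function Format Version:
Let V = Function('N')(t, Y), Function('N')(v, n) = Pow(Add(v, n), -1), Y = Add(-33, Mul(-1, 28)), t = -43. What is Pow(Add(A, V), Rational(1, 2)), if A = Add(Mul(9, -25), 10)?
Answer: Mul(Rational(1, 52), I, Pow(581386, Rational(1, 2))) ≈ Mul(14.663, I)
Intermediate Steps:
Y = -61 (Y = Add(-33, -28) = -61)
Function('N')(v, n) = Pow(Add(n, v), -1)
V = Rational(-1, 104) (V = Pow(Add(-61, -43), -1) = Pow(-104, -1) = Rational(-1, 104) ≈ -0.0096154)
A = -215 (A = Add(-225, 10) = -215)
Pow(Add(A, V), Rational(1, 2)) = Pow(Add(-215, Rational(-1, 104)), Rational(1, 2)) = Pow(Rational(-22361, 104), Rational(1, 2)) = Mul(Rational(1, 52), I, Pow(581386, Rational(1, 2)))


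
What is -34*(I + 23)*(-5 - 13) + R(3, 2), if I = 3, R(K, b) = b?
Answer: 15914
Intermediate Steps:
-34*(I + 23)*(-5 - 13) + R(3, 2) = -34*(3 + 23)*(-5 - 13) + 2 = -884*(-18) + 2 = -34*(-468) + 2 = 15912 + 2 = 15914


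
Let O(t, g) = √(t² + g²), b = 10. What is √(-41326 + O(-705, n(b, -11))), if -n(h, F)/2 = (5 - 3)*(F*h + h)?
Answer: √(-41326 + 5*√26281) ≈ 201.28*I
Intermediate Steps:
n(h, F) = -4*h - 4*F*h (n(h, F) = -2*(5 - 3)*(F*h + h) = -4*(h + F*h) = -2*(2*h + 2*F*h) = -4*h - 4*F*h)
O(t, g) = √(g² + t²)
√(-41326 + O(-705, n(b, -11))) = √(-41326 + √((-4*10*(1 - 11))² + (-705)²)) = √(-41326 + √((-4*10*(-10))² + 497025)) = √(-41326 + √(400² + 497025)) = √(-41326 + √(160000 + 497025)) = √(-41326 + √657025) = √(-41326 + 5*√26281)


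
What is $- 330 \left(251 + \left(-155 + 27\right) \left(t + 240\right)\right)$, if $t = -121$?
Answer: $4943730$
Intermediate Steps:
$- 330 \left(251 + \left(-155 + 27\right) \left(t + 240\right)\right) = - 330 \left(251 + \left(-155 + 27\right) \left(-121 + 240\right)\right) = - 330 \left(251 - 15232\right) = \left(-330\right) \left(-14981\right) = 4943730$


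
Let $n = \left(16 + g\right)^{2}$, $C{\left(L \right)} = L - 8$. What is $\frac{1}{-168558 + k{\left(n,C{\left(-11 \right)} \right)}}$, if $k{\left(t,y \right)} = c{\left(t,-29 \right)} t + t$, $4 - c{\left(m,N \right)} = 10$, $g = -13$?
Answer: $- \frac{1}{168603} \approx -5.9311 \cdot 10^{-6}$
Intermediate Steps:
$C{\left(L \right)} = -8 + L$ ($C{\left(L \right)} = L - 8 = -8 + L$)
$c{\left(m,N \right)} = -6$ ($c{\left(m,N \right)} = 4 - 10 = -6$)
$n = 9$ ($n = \left(16 - 13\right)^{2} = 3^{2} = 9$)
$k{\left(t,y \right)} = - 5 t$ ($k{\left(t,y \right)} = - 6 t + t = - 5 t$)
$\frac{1}{-168558 + k{\left(n,C{\left(-11 \right)} \right)}} = \frac{1}{-168558 - 45} = \frac{1}{-168603} = - \frac{1}{168603}$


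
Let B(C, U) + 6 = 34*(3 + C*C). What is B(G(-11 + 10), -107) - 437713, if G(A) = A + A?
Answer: -437481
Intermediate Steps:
G(A) = 2*A
B(C, U) = 96 + 34*C² (B(C, U) = -6 + 34*(3 + C*C) = -6 + 34*(3 + C²) = -6 + (102 + 34*C²) = 96 + 34*C²)
B(G(-11 + 10), -107) - 437713 = (96 + 34*(2*(-11 + 10))²) - 437713 = (96 + 34*(2*(-1))²) - 437713 = (96 + 34*(-2)²) - 437713 = (96 + 34*4) - 437713 = (96 + 136) - 437713 = 232 - 437713 = -437481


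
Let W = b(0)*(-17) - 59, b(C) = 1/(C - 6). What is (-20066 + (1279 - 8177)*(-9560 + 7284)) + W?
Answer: 94078355/6 ≈ 1.5680e+7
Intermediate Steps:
b(C) = 1/(-6 + C)
W = -337/6 (W = -17/(-6 + 0) - 59 = -17/(-6) - 59 = -1/6*(-17) - 59 = 17/6 - 59 = -337/6 ≈ -56.167)
(-20066 + (1279 - 8177)*(-9560 + 7284)) + W = (-20066 + (1279 - 8177)*(-9560 + 7284)) - 337/6 = (-20066 - 6898*(-2276)) - 337/6 = (-20066 + 15699848) - 337/6 = 15679782 - 337/6 = 94078355/6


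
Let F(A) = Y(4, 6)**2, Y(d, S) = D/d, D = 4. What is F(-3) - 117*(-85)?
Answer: 9946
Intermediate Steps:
Y(d, S) = 4/d
F(A) = 1 (F(A) = (4/4)**2 = (4*(1/4))**2 = 1**2 = 1)
F(-3) - 117*(-85) = 1 - 117*(-85) = 1 + 9945 = 9946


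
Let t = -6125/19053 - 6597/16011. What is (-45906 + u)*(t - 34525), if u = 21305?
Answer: 131459166889321/154773 ≈ 8.4937e+8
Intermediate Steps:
t = -8287408/11298429 (t = -6125*1/19053 - 6597*1/16011 = -6125/19053 - 733/1779 = -8287408/11298429 ≈ -0.73350)
(-45906 + u)*(t - 34525) = (-45906 + 21305)*(-8287408/11298429 - 34525) = -24601*(-390086548633/11298429) = 131459166889321/154773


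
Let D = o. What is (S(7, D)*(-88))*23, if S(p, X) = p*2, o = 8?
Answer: -28336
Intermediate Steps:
D = 8
S(p, X) = 2*p
(S(7, D)*(-88))*23 = ((2*7)*(-88))*23 = (14*(-88))*23 = -1232*23 = -28336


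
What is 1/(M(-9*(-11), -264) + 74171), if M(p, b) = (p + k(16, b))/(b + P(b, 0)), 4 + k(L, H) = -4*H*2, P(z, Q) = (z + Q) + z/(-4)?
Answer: 462/34264795 ≈ 1.3483e-5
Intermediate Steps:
P(z, Q) = Q + 3*z/4 (P(z, Q) = (Q + z) + z*(-¼) = (Q + z) - z/4 = Q + 3*z/4)
k(L, H) = -4 - 8*H (k(L, H) = -4 - 4*H*2 = -4 - 8*H)
M(p, b) = 4*(-4 + p - 8*b)/(7*b) (M(p, b) = (p + (-4 - 8*b))/(b + (0 + 3*b/4)) = (-4 + p - 8*b)/(b + 3*b/4) = (-4 + p - 8*b)/((7*b/4)) = (-4 + p - 8*b)*(4/(7*b)) = 4*(-4 + p - 8*b)/(7*b))
1/(M(-9*(-11), -264) + 74171) = 1/((4/7)*(-4 - 9*(-11) - 8*(-264))/(-264) + 74171) = 1/((4/7)*(-1/264)*(-4 + 99 + 2112) + 74171) = 1/((4/7)*(-1/264)*2207 + 74171) = 1/(-2207/462 + 74171) = 1/(34264795/462) = 462/34264795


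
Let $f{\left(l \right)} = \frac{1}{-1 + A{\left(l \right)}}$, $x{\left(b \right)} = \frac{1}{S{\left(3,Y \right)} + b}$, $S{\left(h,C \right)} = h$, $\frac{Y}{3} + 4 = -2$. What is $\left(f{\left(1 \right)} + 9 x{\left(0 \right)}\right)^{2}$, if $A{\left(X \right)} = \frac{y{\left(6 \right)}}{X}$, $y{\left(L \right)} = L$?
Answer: $\frac{256}{25} \approx 10.24$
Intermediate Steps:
$Y = -18$ ($Y = -12 + 3 \left(-2\right) = -12 - 6 = -18$)
$A{\left(X \right)} = \frac{6}{X}$
$x{\left(b \right)} = \frac{1}{3 + b}$
$f{\left(l \right)} = \frac{1}{-1 + \frac{6}{l}}$
$\left(f{\left(1 \right)} + 9 x{\left(0 \right)}\right)^{2} = \left(\left(-1\right) 1 \frac{1}{-6 + 1} + \frac{9}{3 + 0}\right)^{2} = \left(\left(-1\right) 1 \frac{1}{-5} + \frac{9}{3}\right)^{2} = \left(\left(-1\right) 1 \left(- \frac{1}{5}\right) + 9 \cdot \frac{1}{3}\right)^{2} = \left(\frac{1}{5} + 3\right)^{2} = \left(\frac{16}{5}\right)^{2} = \frac{256}{25}$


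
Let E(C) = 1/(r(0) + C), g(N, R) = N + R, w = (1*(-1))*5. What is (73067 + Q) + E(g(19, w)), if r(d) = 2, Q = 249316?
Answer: 5158129/16 ≈ 3.2238e+5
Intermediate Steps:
w = -5 (w = -1*5 = -5)
E(C) = 1/(2 + C)
(73067 + Q) + E(g(19, w)) = (73067 + 249316) + 1/(2 + (19 - 5)) = 322383 + 1/(2 + 14) = 322383 + 1/16 = 5158129/16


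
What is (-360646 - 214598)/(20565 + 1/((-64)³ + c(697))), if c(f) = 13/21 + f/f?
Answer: -1055570822520/37736706443 ≈ -27.972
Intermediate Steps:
c(f) = 34/21 (c(f) = 13*(1/21) + 1 = 13/21 + 1 = 34/21)
(-360646 - 214598)/(20565 + 1/((-64)³ + c(697))) = (-360646 - 214598)/(20565 + 1/((-64)³ + 34/21)) = -575244/(20565 + 1/(-262144 + 34/21)) = -575244/(20565 + 1/(-5504990/21)) = -575244/(20565 - 21/5504990) = -575244/113210119329/5504990 = -575244*5504990/113210119329 = -1055570822520/37736706443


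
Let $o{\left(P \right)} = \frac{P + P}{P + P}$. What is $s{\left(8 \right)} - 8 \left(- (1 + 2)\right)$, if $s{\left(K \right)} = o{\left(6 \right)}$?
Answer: $25$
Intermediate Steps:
$o{\left(P \right)} = 1$ ($o{\left(P \right)} = \frac{2 P}{2 P} = 2 P \frac{1}{2 P} = 1$)
$s{\left(K \right)} = 1$
$s{\left(8 \right)} - 8 \left(- (1 + 2)\right) = 1 - 8 \left(- (1 + 2)\right) = 1 - 8 \left(\left(-1\right) 3\right) = 1 - -24 = 1 + 24 = 25$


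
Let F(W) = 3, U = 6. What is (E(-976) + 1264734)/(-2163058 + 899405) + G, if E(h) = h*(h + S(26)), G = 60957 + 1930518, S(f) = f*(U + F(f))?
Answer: 2516531369249/1263653 ≈ 1.9915e+6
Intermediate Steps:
S(f) = 9*f (S(f) = f*(6 + 3) = f*9 = 9*f)
G = 1991475
E(h) = h*(234 + h) (E(h) = h*(h + 9*26) = h*(h + 234) = h*(234 + h))
(E(-976) + 1264734)/(-2163058 + 899405) + G = (-976*(234 - 976) + 1264734)/(-2163058 + 899405) + 1991475 = (-976*(-742) + 1264734)/(-1263653) + 1991475 = (724192 + 1264734)*(-1/1263653) + 1991475 = 1988926*(-1/1263653) + 1991475 = -1988926/1263653 + 1991475 = 2516531369249/1263653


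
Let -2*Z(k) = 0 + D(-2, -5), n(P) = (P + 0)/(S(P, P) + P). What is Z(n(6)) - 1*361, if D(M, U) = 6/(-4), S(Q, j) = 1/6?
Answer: -1441/4 ≈ -360.25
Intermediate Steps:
S(Q, j) = 1/6
D(M, U) = -3/2 (D(M, U) = 6*(-1/4) = -3/2)
n(P) = P/(1/6 + P) (n(P) = (P + 0)/(1/6 + P) = P/(1/6 + P))
Z(k) = 3/4 (Z(k) = -(0 - 3/2)/2 = -1/2*(-3/2) = 3/4)
Z(n(6)) - 1*361 = 3/4 - 1*361 = 3/4 - 361 = -1441/4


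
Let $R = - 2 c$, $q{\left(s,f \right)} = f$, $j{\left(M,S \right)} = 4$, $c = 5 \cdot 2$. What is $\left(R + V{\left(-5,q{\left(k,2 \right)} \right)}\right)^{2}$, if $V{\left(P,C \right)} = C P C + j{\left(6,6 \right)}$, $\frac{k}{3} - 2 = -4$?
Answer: $1296$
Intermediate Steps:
$k = -6$ ($k = 6 + 3 \left(-4\right) = 6 - 12 = -6$)
$c = 10$
$R = -20$ ($R = \left(-2\right) 10 = -20$)
$V{\left(P,C \right)} = 4 + P C^{2}$ ($V{\left(P,C \right)} = C P C + 4 = P C^{2} + 4 = 4 + P C^{2}$)
$\left(R + V{\left(-5,q{\left(k,2 \right)} \right)}\right)^{2} = \left(-20 + \left(4 - 5 \cdot 2^{2}\right)\right)^{2} = \left(-20 + \left(4 - 20\right)\right)^{2} = \left(-20 - 16\right)^{2} = \left(-36\right)^{2} = 1296$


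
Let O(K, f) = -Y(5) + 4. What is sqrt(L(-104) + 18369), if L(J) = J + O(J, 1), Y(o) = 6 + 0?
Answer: sqrt(18263) ≈ 135.14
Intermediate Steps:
Y(o) = 6
O(K, f) = -2 (O(K, f) = -1*6 + 4 = -6 + 4 = -2)
L(J) = -2 + J (L(J) = J - 2 = -2 + J)
sqrt(L(-104) + 18369) = sqrt((-2 - 104) + 18369) = sqrt(-106 + 18369) = sqrt(18263)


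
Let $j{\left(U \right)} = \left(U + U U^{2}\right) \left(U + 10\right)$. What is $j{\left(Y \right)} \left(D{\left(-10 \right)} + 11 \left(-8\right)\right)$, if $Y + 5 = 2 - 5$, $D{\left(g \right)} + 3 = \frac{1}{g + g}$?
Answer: $94692$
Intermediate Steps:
$D{\left(g \right)} = -3 + \frac{1}{2 g}$ ($D{\left(g \right)} = -3 + \frac{1}{g + g} = -3 + \frac{1}{2 g}$)
$Y = -8$ ($Y = -5 + \left(2 - 5\right) = -5 - 3 = -8$)
$j{\left(U \right)} = \left(10 + U\right) \left(U + U^{3}\right)$ ($j{\left(U \right)} = \left(U + U^{3}\right) \left(10 + U\right) = \left(10 + U\right) \left(U + U^{3}\right)$)
$j{\left(Y \right)} \left(D{\left(-10 \right)} + 11 \left(-8\right)\right) = - 8 \left(10 - 8 + \left(-8\right)^{3} + 10 \left(-8\right)^{2}\right) \left(\left(-3 + \frac{1}{2 \left(-10\right)}\right) + 11 \left(-8\right)\right) = - 8 \left(10 - 8 - 512 + 10 \cdot 64\right) \left(\left(-3 + \frac{1}{2} \left(- \frac{1}{10}\right)\right) - 88\right) = - 8 \left(10 - 8 - 512 + 640\right) \left(\left(-3 - \frac{1}{20}\right) - 88\right) = \left(-8\right) 130 \left(- \frac{61}{20} - 88\right) = \left(-1040\right) \left(- \frac{1821}{20}\right) = 94692$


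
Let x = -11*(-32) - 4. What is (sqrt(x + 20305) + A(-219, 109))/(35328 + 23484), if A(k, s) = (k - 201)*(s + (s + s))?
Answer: -11445/4901 + sqrt(20653)/58812 ≈ -2.3328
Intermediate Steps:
x = 348 (x = 352 - 4 = 348)
A(k, s) = 3*s*(-201 + k) (A(k, s) = (-201 + k)*(s + 2*s) = (-201 + k)*(3*s) = 3*s*(-201 + k))
(sqrt(x + 20305) + A(-219, 109))/(35328 + 23484) = (sqrt(348 + 20305) + 3*109*(-201 - 219))/(35328 + 23484) = (sqrt(20653) + 3*109*(-420))/58812 = (sqrt(20653) - 137340)*(1/58812) = (-137340 + sqrt(20653))*(1/58812) = -11445/4901 + sqrt(20653)/58812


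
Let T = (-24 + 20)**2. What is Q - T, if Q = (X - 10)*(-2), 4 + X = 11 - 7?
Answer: 4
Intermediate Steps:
X = 0 (X = -4 + (11 - 7) = -4 + 4 = 0)
Q = 20 (Q = (0 - 10)*(-2) = -10*(-2) = 20)
T = 16 (T = (-4)**2 = 16)
Q - T = 20 - 1*16 = 20 - 16 = 4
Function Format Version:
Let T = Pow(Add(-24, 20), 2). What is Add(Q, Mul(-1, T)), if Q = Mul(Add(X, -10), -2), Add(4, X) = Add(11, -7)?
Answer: 4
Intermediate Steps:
X = 0 (X = Add(-4, Add(11, -7)) = Add(-4, 4) = 0)
Q = 20 (Q = Mul(Add(0, -10), -2) = Mul(-10, -2) = 20)
T = 16 (T = Pow(-4, 2) = 16)
Add(Q, Mul(-1, T)) = Add(20, Mul(-1, 16)) = Add(20, -16) = 4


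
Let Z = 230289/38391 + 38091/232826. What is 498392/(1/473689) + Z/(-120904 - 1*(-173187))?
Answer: 36776001511391783535667853/155775855977126 ≈ 2.3608e+11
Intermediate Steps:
Z = 18359872765/2979474322 (Z = 230289*(1/38391) + 38091*(1/232826) = 76763/12797 + 38091/232826 = 18359872765/2979474322 ≈ 6.1621)
498392/(1/473689) + Z/(-120904 - 1*(-173187)) = 498392/(1/473689) + 18359872765/(2979474322*(-120904 - 1*(-173187))) = 498392/(1/473689) + 18359872765/(2979474322*(-120904 + 173187)) = 498392*473689 + (18359872765/2979474322)/52283 = 236082808088 + (18359872765/2979474322)*(1/52283) = 236082808088 + 18359872765/155775855977126 = 36776001511391783535667853/155775855977126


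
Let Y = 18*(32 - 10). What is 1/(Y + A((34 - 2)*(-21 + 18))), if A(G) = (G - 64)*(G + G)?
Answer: 1/31116 ≈ 3.2138e-5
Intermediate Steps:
A(G) = 2*G*(-64 + G) (A(G) = (-64 + G)*(2*G) = 2*G*(-64 + G))
Y = 396 (Y = 18*22 = 396)
1/(Y + A((34 - 2)*(-21 + 18))) = 1/(396 + 2*((34 - 2)*(-21 + 18))*(-64 + (34 - 2)*(-21 + 18))) = 1/(396 + 2*(32*(-3))*(-64 + 32*(-3))) = 1/(396 + 2*(-96)*(-64 - 96)) = 1/(396 + 2*(-96)*(-160)) = 1/(396 + 30720) = 1/31116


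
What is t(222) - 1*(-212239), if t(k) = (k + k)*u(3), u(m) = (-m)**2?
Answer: 216235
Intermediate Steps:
u(m) = m**2
t(k) = 18*k (t(k) = (k + k)*3**2 = (2*k)*9 = 18*k)
t(222) - 1*(-212239) = 18*222 - 1*(-212239) = 3996 + 212239 = 216235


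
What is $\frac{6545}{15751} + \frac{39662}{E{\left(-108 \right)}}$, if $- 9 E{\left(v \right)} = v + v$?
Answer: $\frac{312436621}{189012} \approx 1653.0$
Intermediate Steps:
$E{\left(v \right)} = - \frac{2 v}{9}$ ($E{\left(v \right)} = - \frac{v + v}{9} = - \frac{2 v}{9}$)
$\frac{6545}{15751} + \frac{39662}{E{\left(-108 \right)}} = \frac{6545}{15751} + \frac{39662}{\left(- \frac{2}{9}\right) \left(-108\right)} = 6545 \cdot \frac{1}{15751} + \frac{39662}{24} = \frac{6545}{15751} + 39662 \cdot \frac{1}{24} = \frac{6545}{15751} + \frac{19831}{12} = \frac{312436621}{189012}$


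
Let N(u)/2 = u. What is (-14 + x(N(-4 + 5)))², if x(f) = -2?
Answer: 256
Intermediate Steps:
N(u) = 2*u
(-14 + x(N(-4 + 5)))² = (-14 - 2)² = (-16)² = 256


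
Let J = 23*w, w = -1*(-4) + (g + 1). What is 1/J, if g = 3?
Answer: 1/184 ≈ 0.0054348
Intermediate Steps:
w = 8 (w = -1*(-4) + (3 + 1) = 4 + 4 = 8)
J = 184 (J = 23*8 = 184)
1/J = 1/184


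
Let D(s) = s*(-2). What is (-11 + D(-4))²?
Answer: 9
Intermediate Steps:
D(s) = -2*s
(-11 + D(-4))² = (-11 - 2*(-4))² = (-11 + 8)² = (-3)² = 9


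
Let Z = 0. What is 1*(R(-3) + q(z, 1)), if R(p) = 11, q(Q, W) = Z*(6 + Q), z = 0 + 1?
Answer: 11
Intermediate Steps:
z = 1
q(Q, W) = 0 (q(Q, W) = 0*(6 + Q) = 0)
1*(R(-3) + q(z, 1)) = 1*(11 + 0) = 1*11 = 11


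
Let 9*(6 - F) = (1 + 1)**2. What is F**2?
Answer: 2500/81 ≈ 30.864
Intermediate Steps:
F = 50/9 (F = 6 - (1 + 1)**2/9 = 6 - 1/9*2**2 = 6 - 1/9*4 = 6 - 4/9 = 50/9 ≈ 5.5556)
F**2 = (50/9)**2 = 2500/81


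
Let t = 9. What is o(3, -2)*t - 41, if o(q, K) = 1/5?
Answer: -196/5 ≈ -39.200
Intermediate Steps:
o(q, K) = 1/5
o(3, -2)*t - 41 = (1/5)*9 - 41 = 9/5 - 41 = -196/5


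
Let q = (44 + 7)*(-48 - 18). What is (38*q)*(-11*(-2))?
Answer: -2813976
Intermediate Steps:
q = -3366 (q = 51*(-66) = -3366)
(38*q)*(-11*(-2)) = (38*(-3366))*(-11*(-2)) = -127908*22 = -2813976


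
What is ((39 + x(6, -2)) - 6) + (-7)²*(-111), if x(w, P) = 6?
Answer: -5400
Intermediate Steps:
((39 + x(6, -2)) - 6) + (-7)²*(-111) = ((39 + 6) - 6) + (-7)²*(-111) = (45 - 6) + 49*(-111) = 39 - 5439 = -5400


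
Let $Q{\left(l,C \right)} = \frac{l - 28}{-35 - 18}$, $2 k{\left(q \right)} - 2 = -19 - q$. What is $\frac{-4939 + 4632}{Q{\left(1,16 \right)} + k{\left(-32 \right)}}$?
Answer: $- \frac{32542}{849} \approx -38.33$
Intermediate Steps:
$k{\left(q \right)} = - \frac{17}{2} - \frac{q}{2}$ ($k{\left(q \right)} = 1 + \frac{-19 - q}{2} = 1 - \left(\frac{19}{2} + \frac{q}{2}\right) = - \frac{17}{2} - \frac{q}{2}$)
$Q{\left(l,C \right)} = \frac{28}{53} - \frac{l}{53}$ ($Q{\left(l,C \right)} = \frac{-28 + l}{-53} = \left(-28 + l\right) \left(- \frac{1}{53}\right) = \frac{28}{53} - \frac{l}{53}$)
$\frac{-4939 + 4632}{Q{\left(1,16 \right)} + k{\left(-32 \right)}} = \frac{-4939 + 4632}{\left(\frac{28}{53} - \frac{1}{53}\right) - - \frac{15}{2}} = - \frac{307}{\left(\frac{28}{53} - \frac{1}{53}\right) + \left(- \frac{17}{2} + 16\right)} = - \frac{307}{\frac{27}{53} + \frac{15}{2}} = - \frac{307}{\frac{849}{106}} = \left(-307\right) \frac{106}{849} = - \frac{32542}{849}$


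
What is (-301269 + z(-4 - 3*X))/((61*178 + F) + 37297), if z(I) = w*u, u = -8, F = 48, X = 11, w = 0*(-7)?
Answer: -301269/48203 ≈ -6.2500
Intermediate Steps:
w = 0
z(I) = 0 (z(I) = 0*(-8) = 0)
(-301269 + z(-4 - 3*X))/((61*178 + F) + 37297) = (-301269 + 0)/((61*178 + 48) + 37297) = -301269/((10858 + 48) + 37297) = -301269/(10906 + 37297) = -301269/48203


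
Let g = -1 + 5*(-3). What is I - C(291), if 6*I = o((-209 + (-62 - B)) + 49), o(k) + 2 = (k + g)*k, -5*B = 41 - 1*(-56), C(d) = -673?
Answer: 402703/50 ≈ 8054.1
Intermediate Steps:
g = -16 (g = -1 - 15 = -16)
B = -97/5 (B = -(41 - 1*(-56))/5 = -(41 + 56)/5 = -⅕*97 = -97/5 ≈ -19.400)
o(k) = -2 + k*(-16 + k) (o(k) = -2 + (k - 16)*k = -2 + (-16 + k)*k = -2 + k*(-16 + k))
I = 369053/50 (I = (-2 + ((-209 + (-62 - 1*(-97/5))) + 49)² - 16*((-209 + (-62 - 1*(-97/5))) + 49))/6 = (-2 + ((-209 + (-62 + 97/5)) + 49)² - 16*((-209 + (-62 + 97/5)) + 49))/6 = (-2 + ((-209 - 213/5) + 49)² - 16*((-209 - 213/5) + 49))/6 = (-2 + (-1258/5 + 49)² - 16*(-1258/5 + 49))/6 = (-2 + (-1013/5)² - 16*(-1013/5))/6 = (-2 + 1026169/25 + 16208/5)/6 = (⅙)*(1107159/25) = 369053/50 ≈ 7381.1)
I - C(291) = 369053/50 - 1*(-673) = 369053/50 + 673 = 402703/50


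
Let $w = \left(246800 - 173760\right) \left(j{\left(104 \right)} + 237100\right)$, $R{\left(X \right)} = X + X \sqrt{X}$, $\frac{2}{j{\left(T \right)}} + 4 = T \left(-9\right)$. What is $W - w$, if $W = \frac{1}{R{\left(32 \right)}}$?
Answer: $- \frac{807424353970479}{46624} + \frac{\sqrt{2}}{248} \approx -1.7318 \cdot 10^{10}$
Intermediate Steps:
$j{\left(T \right)} = \frac{2}{-4 - 9 T}$ ($j{\left(T \right)} = \frac{2}{-4 + T \left(-9\right)} = \frac{2}{-4 - 9 T}$)
$R{\left(X \right)} = X + X^{\frac{3}{2}}$
$W = \frac{1}{32 + 128 \sqrt{2}}$ ($W = \frac{1}{32 + 32^{\frac{3}{2}}} = \frac{1}{32 + 128 \sqrt{2}} \approx 0.0046944$)
$w = \frac{813935840696}{47}$ ($w = \left(246800 - 173760\right) \left(- \frac{2}{4 + 9 \cdot 104} + 237100\right) = 73040 \left(- \frac{2}{4 + 936} + 237100\right) = 73040 \left(- \frac{2}{940} + 237100\right) = 73040 \left(\left(-2\right) \frac{1}{940} + 237100\right) = 73040 \left(- \frac{1}{470} + 237100\right) = 73040 \cdot \frac{111436999}{470} = \frac{813935840696}{47} \approx 1.7318 \cdot 10^{10}$)
$W - w = \left(- \frac{1}{992} + \frac{\sqrt{2}}{248}\right) - \frac{813935840696}{47} = - \frac{807424353970479}{46624} + \frac{\sqrt{2}}{248}$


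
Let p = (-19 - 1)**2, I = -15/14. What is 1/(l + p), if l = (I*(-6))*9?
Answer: 7/3205 ≈ 0.0021841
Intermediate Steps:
I = -15/14 (I = -15*1/14 = -15/14 ≈ -1.0714)
p = 400 (p = (-20)**2 = 400)
l = 405/7 (l = -15/14*(-6)*9 = (45/7)*9 = 405/7 ≈ 57.857)
1/(l + p) = 1/(405/7 + 400) = 1/(3205/7) = 7/3205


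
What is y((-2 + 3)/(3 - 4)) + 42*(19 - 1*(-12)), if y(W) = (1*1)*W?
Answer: 1301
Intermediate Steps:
y(W) = W (y(W) = 1*W = W)
y((-2 + 3)/(3 - 4)) + 42*(19 - 1*(-12)) = (-2 + 3)/(3 - 4) + 42*(19 - 1*(-12)) = 1/(-1) + 42*(19 + 12) = 1*(-1) + 42*31 = -1 + 1302 = 1301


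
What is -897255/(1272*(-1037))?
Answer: 299085/439688 ≈ 0.68022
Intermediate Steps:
-897255/(1272*(-1037)) = -897255/(-1319064) = -897255*(-1/1319064) = 299085/439688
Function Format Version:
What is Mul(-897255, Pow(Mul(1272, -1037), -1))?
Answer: Rational(299085, 439688) ≈ 0.68022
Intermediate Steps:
Mul(-897255, Pow(Mul(1272, -1037), -1)) = Mul(-897255, Pow(-1319064, -1)) = Mul(-897255, Rational(-1, 1319064)) = Rational(299085, 439688)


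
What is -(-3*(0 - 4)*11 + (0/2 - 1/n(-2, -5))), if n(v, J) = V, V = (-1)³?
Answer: -133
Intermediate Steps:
V = -1
n(v, J) = -1
-(-3*(0 - 4)*11 + (0/2 - 1/n(-2, -5))) = -(-3*(0 - 4)*11 + (0/2 - 1/(-1))) = -(-3*(-4)*11 + (0*(½) - 1*(-1))) = -(12*11 + (0 + 1)) = -(132 + 1) = -1*133 = -133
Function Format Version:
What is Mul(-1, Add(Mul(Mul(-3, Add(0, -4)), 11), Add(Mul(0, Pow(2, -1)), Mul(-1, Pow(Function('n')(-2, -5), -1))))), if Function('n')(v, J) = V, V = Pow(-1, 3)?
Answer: -133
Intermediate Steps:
V = -1
Function('n')(v, J) = -1
Mul(-1, Add(Mul(Mul(-3, Add(0, -4)), 11), Add(Mul(0, Pow(2, -1)), Mul(-1, Pow(Function('n')(-2, -5), -1))))) = Mul(-1, Add(Mul(Mul(-3, Add(0, -4)), 11), Add(Mul(0, Pow(2, -1)), Mul(-1, Pow(-1, -1))))) = Mul(-1, Add(Mul(Mul(-3, -4), 11), Add(Mul(0, Rational(1, 2)), Mul(-1, -1)))) = Mul(-1, Add(Mul(12, 11), Add(0, 1))) = Mul(-1, Add(132, 1)) = Mul(-1, 133) = -133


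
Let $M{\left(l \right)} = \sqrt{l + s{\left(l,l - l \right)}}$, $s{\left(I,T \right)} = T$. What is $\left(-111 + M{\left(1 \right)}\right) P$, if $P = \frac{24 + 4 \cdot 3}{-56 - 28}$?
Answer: $\frac{330}{7} \approx 47.143$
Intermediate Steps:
$P = - \frac{3}{7}$ ($P = \frac{24 + 12}{-84} = 36 \left(- \frac{1}{84}\right) = - \frac{3}{7} \approx -0.42857$)
$M{\left(l \right)} = \sqrt{l}$ ($M{\left(l \right)} = \sqrt{l + \left(l - l\right)} = \sqrt{l + 0} = \sqrt{l}$)
$\left(-111 + M{\left(1 \right)}\right) P = \left(-111 + \sqrt{1}\right) \left(- \frac{3}{7}\right) = \left(-111 + 1\right) \left(- \frac{3}{7}\right) = \left(-110\right) \left(- \frac{3}{7}\right) = \frac{330}{7}$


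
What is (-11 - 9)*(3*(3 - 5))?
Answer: 120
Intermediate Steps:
(-11 - 9)*(3*(3 - 5)) = -60*(-2) = -20*(-6) = 120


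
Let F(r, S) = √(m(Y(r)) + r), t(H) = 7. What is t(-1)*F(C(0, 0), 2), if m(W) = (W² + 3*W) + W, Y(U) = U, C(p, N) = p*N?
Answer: 0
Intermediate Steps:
C(p, N) = N*p
m(W) = W² + 4*W
F(r, S) = √(r + r*(4 + r)) (F(r, S) = √(r*(4 + r) + r) = √(r + r*(4 + r)))
t(-1)*F(C(0, 0), 2) = 7*√((0*0)*(5 + 0*0)) = 7*√(0*(5 + 0)) = 7*√(0*5) = 7*√0 = 7*0 = 0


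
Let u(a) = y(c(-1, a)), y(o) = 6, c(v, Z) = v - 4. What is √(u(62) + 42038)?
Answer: 2*√10511 ≈ 205.05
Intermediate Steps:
c(v, Z) = -4 + v
u(a) = 6
√(u(62) + 42038) = √(6 + 42038) = √42044 = 2*√10511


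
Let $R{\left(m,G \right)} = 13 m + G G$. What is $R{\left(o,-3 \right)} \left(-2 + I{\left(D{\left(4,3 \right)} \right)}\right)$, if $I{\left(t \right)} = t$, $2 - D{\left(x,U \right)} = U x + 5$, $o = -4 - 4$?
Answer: $1615$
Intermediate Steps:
$o = -8$ ($o = -4 - 4 = -8$)
$R{\left(m,G \right)} = G^{2} + 13 m$ ($R{\left(m,G \right)} = 13 m + G^{2} = G^{2} + 13 m$)
$D{\left(x,U \right)} = -3 - U x$ ($D{\left(x,U \right)} = 2 - \left(U x + 5\right) = 2 - \left(5 + U x\right) = -3 - U x$)
$R{\left(o,-3 \right)} \left(-2 + I{\left(D{\left(4,3 \right)} \right)}\right) = \left(\left(-3\right)^{2} + 13 \left(-8\right)\right) \left(-2 - \left(3 + 3 \cdot 4\right)\right) = \left(9 - 104\right) \left(-2 - 15\right) = - 95 \left(-2 - 15\right) = \left(-95\right) \left(-17\right) = 1615$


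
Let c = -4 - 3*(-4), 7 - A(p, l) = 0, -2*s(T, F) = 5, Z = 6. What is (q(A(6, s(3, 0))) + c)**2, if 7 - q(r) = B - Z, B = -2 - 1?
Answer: 576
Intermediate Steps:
B = -3
s(T, F) = -5/2 (s(T, F) = -1/2*5 = -5/2)
A(p, l) = 7 (A(p, l) = 7 - 1*0 = 7 + 0 = 7)
c = 8 (c = -4 + 12 = 8)
q(r) = 16 (q(r) = 7 - (-3 - 1*6) = 7 - (-3 - 6) = 7 - 1*(-9) = 7 + 9 = 16)
(q(A(6, s(3, 0))) + c)**2 = (16 + 8)**2 = 24**2 = 576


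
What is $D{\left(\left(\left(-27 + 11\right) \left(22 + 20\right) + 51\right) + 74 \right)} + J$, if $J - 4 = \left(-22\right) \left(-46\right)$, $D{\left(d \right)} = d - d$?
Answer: $1016$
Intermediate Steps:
$D{\left(d \right)} = 0$
$J = 1016$ ($J = 4 - -1012 = 4 + 1012 = 1016$)
$D{\left(\left(\left(-27 + 11\right) \left(22 + 20\right) + 51\right) + 74 \right)} + J = 0 + 1016 = 1016$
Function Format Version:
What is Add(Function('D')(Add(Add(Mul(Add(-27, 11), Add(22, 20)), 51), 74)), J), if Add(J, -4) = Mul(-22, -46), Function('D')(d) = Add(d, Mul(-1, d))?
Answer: 1016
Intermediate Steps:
Function('D')(d) = 0
J = 1016 (J = Add(4, Mul(-22, -46)) = Add(4, 1012) = 1016)
Add(Function('D')(Add(Add(Mul(Add(-27, 11), Add(22, 20)), 51), 74)), J) = Add(0, 1016) = 1016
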